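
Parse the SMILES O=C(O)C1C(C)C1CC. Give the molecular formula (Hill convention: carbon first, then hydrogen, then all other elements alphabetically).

Walk through each heavy atom and fill implicit hydrogens from standard valence (C 4, N 3, O 2, S 2, halogen 1):
  atom 1: O, bond orders sum to 2 (valence 2) → 0 H
  atom 2: C, bond orders sum to 4 (valence 4) → 0 H
  atom 3: O, bond orders sum to 1 (valence 2) → 1 H
  atom 4: C, bond orders sum to 3 (valence 4) → 1 H
  atom 5: C, bond orders sum to 3 (valence 4) → 1 H
  atom 6: C, bond orders sum to 1 (valence 4) → 3 H
  atom 7: C, bond orders sum to 3 (valence 4) → 1 H
  atom 8: C, bond orders sum to 2 (valence 4) → 2 H
  atom 9: C, bond orders sum to 1 (valence 4) → 3 H
Totals → C:7, H:12, O:2.

C7H12O2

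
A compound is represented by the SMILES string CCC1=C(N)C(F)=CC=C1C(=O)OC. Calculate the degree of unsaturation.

Degree of unsaturation = (number of rings) + (number of π bonds).
Ring closures in the SMILES: 1.
π bonds: 4 double bonds (each 1 DoU) → 4 DoU from unsaturation.
Total DoU = 1 + 4 = 5.

5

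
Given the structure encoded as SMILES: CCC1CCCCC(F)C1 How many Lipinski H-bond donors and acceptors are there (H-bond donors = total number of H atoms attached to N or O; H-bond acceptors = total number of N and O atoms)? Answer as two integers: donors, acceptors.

0, 0

Donors: find every N or O and count the H atoms it carries.
  (no N or O atoms present)
Lipinski HBD = 0.
Acceptors: N atoms = 0, O atoms = 0 → HBA = 0.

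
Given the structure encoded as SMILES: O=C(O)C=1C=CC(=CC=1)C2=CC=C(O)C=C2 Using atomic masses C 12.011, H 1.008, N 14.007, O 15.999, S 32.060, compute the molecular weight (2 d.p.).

214.22 g/mol

First, the molecular formula is C13H10O3 (counting implicit H from valence).
  C: 13 × 12.011 = 156.143
  H: 10 × 1.008 = 10.080
  O: 3 × 15.999 = 47.997
Sum: 13×12.011 + 10×1.008 + 3×15.999 = 214.220 → 214.22 g/mol.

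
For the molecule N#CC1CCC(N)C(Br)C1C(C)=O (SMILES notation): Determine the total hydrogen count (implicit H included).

Walk through each heavy atom and fill implicit hydrogens from standard valence (C 4, N 3, O 2, S 2, halogen 1):
  atom 1: N, bond orders sum to 3 (valence 3) → 0 H
  atom 2: C, bond orders sum to 4 (valence 4) → 0 H
  atom 3: C, bond orders sum to 3 (valence 4) → 1 H
  atom 4: C, bond orders sum to 2 (valence 4) → 2 H
  atom 5: C, bond orders sum to 2 (valence 4) → 2 H
  atom 6: C, bond orders sum to 3 (valence 4) → 1 H
  atom 7: N, bond orders sum to 1 (valence 3) → 2 H
  atom 8: C, bond orders sum to 3 (valence 4) → 1 H
  atom 9: Br (halogen, monovalent) → 0 H
  atom 10: C, bond orders sum to 3 (valence 4) → 1 H
  atom 11: C, bond orders sum to 4 (valence 4) → 0 H
  atom 12: C, bond orders sum to 1 (valence 4) → 3 H
  atom 13: O, bond orders sum to 2 (valence 2) → 0 H
Total hydrogens: 13.

13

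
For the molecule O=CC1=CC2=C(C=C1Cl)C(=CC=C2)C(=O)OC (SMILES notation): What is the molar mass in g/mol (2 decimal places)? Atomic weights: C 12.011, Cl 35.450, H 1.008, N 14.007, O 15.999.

First, the molecular formula is C13H9ClO3 (counting implicit H from valence).
  C: 13 × 12.011 = 156.143
  Cl: 1 × 35.450 = 35.450
  H: 9 × 1.008 = 9.072
  O: 3 × 15.999 = 47.997
Sum: 13×12.011 + 1×35.450 + 9×1.008 + 3×15.999 = 248.662 → 248.66 g/mol.

248.66 g/mol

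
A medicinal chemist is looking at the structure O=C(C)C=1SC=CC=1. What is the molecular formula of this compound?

Walk through each heavy atom and fill implicit hydrogens from standard valence (C 4, N 3, O 2, S 2, halogen 1):
  atom 1: O, bond orders sum to 2 (valence 2) → 0 H
  atom 2: C, bond orders sum to 4 (valence 4) → 0 H
  atom 3: C, bond orders sum to 1 (valence 4) → 3 H
  atom 4: C, bond orders sum to 4 (valence 4) → 0 H
  atom 5: S, bond orders sum to 2 (valence 2) → 0 H
  atom 6: C, bond orders sum to 3 (valence 4) → 1 H
  atom 7: C, bond orders sum to 3 (valence 4) → 1 H
  atom 8: C, bond orders sum to 3 (valence 4) → 1 H
Totals → C:6, H:6, O:1, S:1.
In Hill order: C6H6OS.

C6H6OS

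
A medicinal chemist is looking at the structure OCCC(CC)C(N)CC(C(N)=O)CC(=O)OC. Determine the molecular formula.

C12H24N2O4

Walk through each heavy atom and fill implicit hydrogens from standard valence (C 4, N 3, O 2, S 2, halogen 1):
  atom 1: O, bond orders sum to 1 (valence 2) → 1 H
  atom 2: C, bond orders sum to 2 (valence 4) → 2 H
  atom 3: C, bond orders sum to 2 (valence 4) → 2 H
  atom 4: C, bond orders sum to 3 (valence 4) → 1 H
  atom 5: C, bond orders sum to 2 (valence 4) → 2 H
  atom 6: C, bond orders sum to 1 (valence 4) → 3 H
  atom 7: C, bond orders sum to 3 (valence 4) → 1 H
  atom 8: N, bond orders sum to 1 (valence 3) → 2 H
  atom 9: C, bond orders sum to 2 (valence 4) → 2 H
  atom 10: C, bond orders sum to 3 (valence 4) → 1 H
  atom 11: C, bond orders sum to 4 (valence 4) → 0 H
  atom 12: N, bond orders sum to 1 (valence 3) → 2 H
  atom 13: O, bond orders sum to 2 (valence 2) → 0 H
  atom 14: C, bond orders sum to 2 (valence 4) → 2 H
  atom 15: C, bond orders sum to 4 (valence 4) → 0 H
  atom 16: O, bond orders sum to 2 (valence 2) → 0 H
  atom 17: O, bond orders sum to 2 (valence 2) → 0 H
  atom 18: C, bond orders sum to 1 (valence 4) → 3 H
Totals → C:12, H:24, N:2, O:4.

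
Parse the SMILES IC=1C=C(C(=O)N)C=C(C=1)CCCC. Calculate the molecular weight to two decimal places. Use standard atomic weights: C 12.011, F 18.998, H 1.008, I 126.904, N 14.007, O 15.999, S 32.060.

303.14 g/mol

First, the molecular formula is C11H14INO (counting implicit H from valence).
  C: 11 × 12.011 = 132.121
  H: 14 × 1.008 = 14.112
  I: 1 × 126.904 = 126.904
  N: 1 × 14.007 = 14.007
  O: 1 × 15.999 = 15.999
Sum: 11×12.011 + 14×1.008 + 1×126.904 + 1×14.007 + 1×15.999 = 303.143 → 303.14 g/mol.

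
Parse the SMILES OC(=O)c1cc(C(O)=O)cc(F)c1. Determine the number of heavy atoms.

13

Every atom symbol written in the SMILES (organic subset) is one heavy atom; implicit H are not written.
Heavy atoms by element → C:8, F:1, O:4.
Total: 13.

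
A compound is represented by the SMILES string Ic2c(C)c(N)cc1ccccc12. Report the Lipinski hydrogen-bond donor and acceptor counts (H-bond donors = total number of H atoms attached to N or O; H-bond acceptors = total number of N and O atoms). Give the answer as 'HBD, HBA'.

2, 1

Donors: find every N or O and count the H atoms it carries.
  atom 6 (N): bond orders sum to 1 → 2 H
Lipinski HBD = 2.
Acceptors: N atoms = 1, O atoms = 0 → HBA = 1.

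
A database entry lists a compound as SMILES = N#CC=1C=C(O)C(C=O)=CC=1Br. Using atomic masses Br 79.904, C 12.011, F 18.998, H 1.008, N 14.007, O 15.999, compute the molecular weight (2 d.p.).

First, the molecular formula is C8H4BrNO2 (counting implicit H from valence).
  Br: 1 × 79.904 = 79.904
  C: 8 × 12.011 = 96.088
  H: 4 × 1.008 = 4.032
  N: 1 × 14.007 = 14.007
  O: 2 × 15.999 = 31.998
Sum: 1×79.904 + 8×12.011 + 4×1.008 + 1×14.007 + 2×15.999 = 226.029 → 226.03 g/mol.

226.03 g/mol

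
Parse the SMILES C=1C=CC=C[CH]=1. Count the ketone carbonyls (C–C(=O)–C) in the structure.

0

Scan the SMILES for the ketone motif — none present.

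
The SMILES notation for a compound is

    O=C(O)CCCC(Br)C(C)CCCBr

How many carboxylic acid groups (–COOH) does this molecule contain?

1

The carboxylic acid motif appears at heavy-atom position 2 in the SMILES.
Carboxylic acid count: 1.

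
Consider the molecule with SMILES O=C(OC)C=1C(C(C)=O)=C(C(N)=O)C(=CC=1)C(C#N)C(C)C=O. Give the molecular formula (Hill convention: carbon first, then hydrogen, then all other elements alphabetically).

Walk through each heavy atom and fill implicit hydrogens from standard valence (C 4, N 3, O 2, S 2, halogen 1):
  atom 1: O, bond orders sum to 2 (valence 2) → 0 H
  atom 2: C, bond orders sum to 4 (valence 4) → 0 H
  atom 3: O, bond orders sum to 2 (valence 2) → 0 H
  atom 4: C, bond orders sum to 1 (valence 4) → 3 H
  atom 5: C, bond orders sum to 4 (valence 4) → 0 H
  atom 6: C, bond orders sum to 4 (valence 4) → 0 H
  atom 7: C, bond orders sum to 4 (valence 4) → 0 H
  atom 8: C, bond orders sum to 1 (valence 4) → 3 H
  atom 9: O, bond orders sum to 2 (valence 2) → 0 H
  atom 10: C, bond orders sum to 4 (valence 4) → 0 H
  atom 11: C, bond orders sum to 4 (valence 4) → 0 H
  atom 12: N, bond orders sum to 1 (valence 3) → 2 H
  atom 13: O, bond orders sum to 2 (valence 2) → 0 H
  atom 14: C, bond orders sum to 4 (valence 4) → 0 H
  atom 15: C, bond orders sum to 3 (valence 4) → 1 H
  atom 16: C, bond orders sum to 3 (valence 4) → 1 H
  atom 17: C, bond orders sum to 3 (valence 4) → 1 H
  atom 18: C, bond orders sum to 4 (valence 4) → 0 H
  atom 19: N, bond orders sum to 3 (valence 3) → 0 H
  atom 20: C, bond orders sum to 3 (valence 4) → 1 H
  atom 21: C, bond orders sum to 1 (valence 4) → 3 H
  atom 22: C, bond orders sum to 3 (valence 4) → 1 H
  atom 23: O, bond orders sum to 2 (valence 2) → 0 H
Totals → C:16, H:16, N:2, O:5.

C16H16N2O5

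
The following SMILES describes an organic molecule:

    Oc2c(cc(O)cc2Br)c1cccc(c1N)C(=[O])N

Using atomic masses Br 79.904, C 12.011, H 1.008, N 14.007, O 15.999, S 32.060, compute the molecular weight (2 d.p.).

323.15 g/mol

First, the molecular formula is C13H11BrN2O3 (counting implicit H from valence).
  Br: 1 × 79.904 = 79.904
  C: 13 × 12.011 = 156.143
  H: 11 × 1.008 = 11.088
  N: 2 × 14.007 = 28.014
  O: 3 × 15.999 = 47.997
Sum: 1×79.904 + 13×12.011 + 11×1.008 + 2×14.007 + 3×15.999 = 323.146 → 323.15 g/mol.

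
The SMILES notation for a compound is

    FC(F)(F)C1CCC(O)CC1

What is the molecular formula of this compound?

Walk through each heavy atom and fill implicit hydrogens from standard valence (C 4, N 3, O 2, S 2, halogen 1):
  atom 1: F (halogen, monovalent) → 0 H
  atom 2: C, bond orders sum to 4 (valence 4) → 0 H
  atom 3: F (halogen, monovalent) → 0 H
  atom 4: F (halogen, monovalent) → 0 H
  atom 5: C, bond orders sum to 3 (valence 4) → 1 H
  atom 6: C, bond orders sum to 2 (valence 4) → 2 H
  atom 7: C, bond orders sum to 2 (valence 4) → 2 H
  atom 8: C, bond orders sum to 3 (valence 4) → 1 H
  atom 9: O, bond orders sum to 1 (valence 2) → 1 H
  atom 10: C, bond orders sum to 2 (valence 4) → 2 H
  atom 11: C, bond orders sum to 2 (valence 4) → 2 H
Totals → C:7, H:11, F:3, O:1.

C7H11F3O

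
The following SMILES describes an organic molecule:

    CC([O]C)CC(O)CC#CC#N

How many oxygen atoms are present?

Scan the SMILES for O atoms (remember two-letter symbols like Cl and Br are single atoms).
Oxygen count: 2.

2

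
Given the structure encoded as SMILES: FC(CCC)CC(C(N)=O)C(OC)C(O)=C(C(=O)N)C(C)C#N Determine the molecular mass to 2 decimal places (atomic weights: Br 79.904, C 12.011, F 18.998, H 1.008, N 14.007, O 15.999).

First, the molecular formula is C15H24FN3O4 (counting implicit H from valence).
  C: 15 × 12.011 = 180.165
  F: 1 × 18.998 = 18.998
  H: 24 × 1.008 = 24.192
  N: 3 × 14.007 = 42.021
  O: 4 × 15.999 = 63.996
Sum: 15×12.011 + 1×18.998 + 24×1.008 + 3×14.007 + 4×15.999 = 329.372 → 329.37 g/mol.

329.37 g/mol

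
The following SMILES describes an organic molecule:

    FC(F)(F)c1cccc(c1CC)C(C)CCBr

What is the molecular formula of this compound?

Walk through each heavy atom and fill implicit hydrogens from standard valence (C 4, N 3, O 2, S 2, halogen 1); for lowercase aromatic atoms, an aromatic c carries 1 H when it has two neighbours and 0 H with three, and aromatic n carries 0 H:
  atom 1: F (halogen, monovalent) → 0 H
  atom 2: C, bond orders sum to 4 (valence 4) → 0 H
  atom 3: F (halogen, monovalent) → 0 H
  atom 4: F (halogen, monovalent) → 0 H
  atom 5: aromatic c, 3 neighbours → 0 H
  atom 6: aromatic c, 2 neighbours → 1 H
  atom 7: aromatic c, 2 neighbours → 1 H
  atom 8: aromatic c, 2 neighbours → 1 H
  atom 9: aromatic c, 3 neighbours → 0 H
  atom 10: aromatic c, 3 neighbours → 0 H
  atom 11: C, bond orders sum to 2 (valence 4) → 2 H
  atom 12: C, bond orders sum to 1 (valence 4) → 3 H
  atom 13: C, bond orders sum to 3 (valence 4) → 1 H
  atom 14: C, bond orders sum to 1 (valence 4) → 3 H
  atom 15: C, bond orders sum to 2 (valence 4) → 2 H
  atom 16: C, bond orders sum to 2 (valence 4) → 2 H
  atom 17: Br (halogen, monovalent) → 0 H
Totals → C:13, H:16, Br:1, F:3.
In Hill order: C13H16BrF3.

C13H16BrF3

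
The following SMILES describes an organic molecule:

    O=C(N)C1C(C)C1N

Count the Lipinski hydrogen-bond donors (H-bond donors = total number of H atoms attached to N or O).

Donors: find every N or O and count the H atoms it carries.
  atom 1 (O): bond orders sum to 2 → 0 H
  atom 3 (N): bond orders sum to 1 → 2 H
  atom 8 (N): bond orders sum to 1 → 2 H
Lipinski HBD = 4.

4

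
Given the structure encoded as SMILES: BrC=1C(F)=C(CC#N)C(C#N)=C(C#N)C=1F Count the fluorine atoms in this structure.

2

Scan the SMILES for F atoms (remember two-letter symbols like Cl and Br are single atoms).
Fluorine count: 2.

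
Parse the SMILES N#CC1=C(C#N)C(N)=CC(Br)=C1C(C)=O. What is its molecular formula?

C10H6BrN3O

Walk through each heavy atom and fill implicit hydrogens from standard valence (C 4, N 3, O 2, S 2, halogen 1):
  atom 1: N, bond orders sum to 3 (valence 3) → 0 H
  atom 2: C, bond orders sum to 4 (valence 4) → 0 H
  atom 3: C, bond orders sum to 4 (valence 4) → 0 H
  atom 4: C, bond orders sum to 4 (valence 4) → 0 H
  atom 5: C, bond orders sum to 4 (valence 4) → 0 H
  atom 6: N, bond orders sum to 3 (valence 3) → 0 H
  atom 7: C, bond orders sum to 4 (valence 4) → 0 H
  atom 8: N, bond orders sum to 1 (valence 3) → 2 H
  atom 9: C, bond orders sum to 3 (valence 4) → 1 H
  atom 10: C, bond orders sum to 4 (valence 4) → 0 H
  atom 11: Br (halogen, monovalent) → 0 H
  atom 12: C, bond orders sum to 4 (valence 4) → 0 H
  atom 13: C, bond orders sum to 4 (valence 4) → 0 H
  atom 14: C, bond orders sum to 1 (valence 4) → 3 H
  atom 15: O, bond orders sum to 2 (valence 2) → 0 H
Totals → C:10, H:6, Br:1, N:3, O:1.
In Hill order: C10H6BrN3O.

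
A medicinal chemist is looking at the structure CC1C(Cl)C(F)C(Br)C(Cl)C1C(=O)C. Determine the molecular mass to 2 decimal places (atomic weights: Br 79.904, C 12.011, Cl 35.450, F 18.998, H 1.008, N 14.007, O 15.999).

306.00 g/mol

First, the molecular formula is C9H12BrCl2FO (counting implicit H from valence).
  Br: 1 × 79.904 = 79.904
  C: 9 × 12.011 = 108.099
  Cl: 2 × 35.450 = 70.900
  F: 1 × 18.998 = 18.998
  H: 12 × 1.008 = 12.096
  O: 1 × 15.999 = 15.999
Sum: 1×79.904 + 9×12.011 + 2×35.450 + 1×18.998 + 12×1.008 + 1×15.999 = 305.996 → 306.00 g/mol.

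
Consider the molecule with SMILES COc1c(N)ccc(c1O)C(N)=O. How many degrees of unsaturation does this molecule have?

5

Molecular formula: C8H10N2O3.
DoU = (2C + 2 + N − H − X) / 2, where X is the halogen count and O/S are ignored.
    = (2·8 + 2 + 2 − 10 − 0) / 2 = 10 / 2 = 5.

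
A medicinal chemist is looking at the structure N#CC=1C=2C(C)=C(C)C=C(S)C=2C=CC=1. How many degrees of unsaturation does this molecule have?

9

Degree of unsaturation = (number of rings) + (number of π bonds).
Ring closures in the SMILES: 2.
π bonds: 5 double bonds (each 1 DoU), 1 triple bond (each 2 DoU) → 7 DoU from unsaturation.
Total DoU = 2 + 7 = 9.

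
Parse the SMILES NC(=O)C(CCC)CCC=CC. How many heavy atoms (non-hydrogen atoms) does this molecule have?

12

Every atom symbol written in the SMILES (organic subset) is one heavy atom; implicit H are not written.
Heavy atoms by element → C:10, N:1, O:1.
Total: 12.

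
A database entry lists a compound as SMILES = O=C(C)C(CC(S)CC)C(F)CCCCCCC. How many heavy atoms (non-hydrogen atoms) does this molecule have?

18

Every atom symbol written in the SMILES (organic subset) is one heavy atom; implicit H are not written.
Heavy atoms by element → C:15, F:1, O:1, S:1.
Total: 18.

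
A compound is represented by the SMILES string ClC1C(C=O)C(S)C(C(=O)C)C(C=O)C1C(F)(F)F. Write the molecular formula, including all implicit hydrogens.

Walk through each heavy atom and fill implicit hydrogens from standard valence (C 4, N 3, O 2, S 2, halogen 1):
  atom 1: Cl (halogen, monovalent) → 0 H
  atom 2: C, bond orders sum to 3 (valence 4) → 1 H
  atom 3: C, bond orders sum to 3 (valence 4) → 1 H
  atom 4: C, bond orders sum to 3 (valence 4) → 1 H
  atom 5: O, bond orders sum to 2 (valence 2) → 0 H
  atom 6: C, bond orders sum to 3 (valence 4) → 1 H
  atom 7: S, bond orders sum to 1 (valence 2) → 1 H
  atom 8: C, bond orders sum to 3 (valence 4) → 1 H
  atom 9: C, bond orders sum to 4 (valence 4) → 0 H
  atom 10: O, bond orders sum to 2 (valence 2) → 0 H
  atom 11: C, bond orders sum to 1 (valence 4) → 3 H
  atom 12: C, bond orders sum to 3 (valence 4) → 1 H
  atom 13: C, bond orders sum to 3 (valence 4) → 1 H
  atom 14: O, bond orders sum to 2 (valence 2) → 0 H
  atom 15: C, bond orders sum to 3 (valence 4) → 1 H
  atom 16: C, bond orders sum to 4 (valence 4) → 0 H
  atom 17: F (halogen, monovalent) → 0 H
  atom 18: F (halogen, monovalent) → 0 H
  atom 19: F (halogen, monovalent) → 0 H
Totals → C:11, H:12, Cl:1, F:3, O:3, S:1.
In Hill order: C11H12ClF3O3S.

C11H12ClF3O3S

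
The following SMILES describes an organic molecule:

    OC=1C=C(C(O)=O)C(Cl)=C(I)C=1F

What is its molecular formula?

Walk through each heavy atom and fill implicit hydrogens from standard valence (C 4, N 3, O 2, S 2, halogen 1):
  atom 1: O, bond orders sum to 1 (valence 2) → 1 H
  atom 2: C, bond orders sum to 4 (valence 4) → 0 H
  atom 3: C, bond orders sum to 3 (valence 4) → 1 H
  atom 4: C, bond orders sum to 4 (valence 4) → 0 H
  atom 5: C, bond orders sum to 4 (valence 4) → 0 H
  atom 6: O, bond orders sum to 1 (valence 2) → 1 H
  atom 7: O, bond orders sum to 2 (valence 2) → 0 H
  atom 8: C, bond orders sum to 4 (valence 4) → 0 H
  atom 9: Cl (halogen, monovalent) → 0 H
  atom 10: C, bond orders sum to 4 (valence 4) → 0 H
  atom 11: I (halogen, monovalent) → 0 H
  atom 12: C, bond orders sum to 4 (valence 4) → 0 H
  atom 13: F (halogen, monovalent) → 0 H
Totals → C:7, H:3, Cl:1, F:1, I:1, O:3.
In Hill order: C7H3ClFIO3.

C7H3ClFIO3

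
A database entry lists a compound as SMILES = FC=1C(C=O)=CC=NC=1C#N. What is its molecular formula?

Walk through each heavy atom and fill implicit hydrogens from standard valence (C 4, N 3, O 2, S 2, halogen 1):
  atom 1: F (halogen, monovalent) → 0 H
  atom 2: C, bond orders sum to 4 (valence 4) → 0 H
  atom 3: C, bond orders sum to 4 (valence 4) → 0 H
  atom 4: C, bond orders sum to 3 (valence 4) → 1 H
  atom 5: O, bond orders sum to 2 (valence 2) → 0 H
  atom 6: C, bond orders sum to 3 (valence 4) → 1 H
  atom 7: C, bond orders sum to 3 (valence 4) → 1 H
  atom 8: N, bond orders sum to 3 (valence 3) → 0 H
  atom 9: C, bond orders sum to 4 (valence 4) → 0 H
  atom 10: C, bond orders sum to 4 (valence 4) → 0 H
  atom 11: N, bond orders sum to 3 (valence 3) → 0 H
Totals → C:7, H:3, F:1, N:2, O:1.
In Hill order: C7H3FN2O.

C7H3FN2O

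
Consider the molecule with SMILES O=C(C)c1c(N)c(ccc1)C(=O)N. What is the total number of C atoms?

Count every carbon token in the SMILES (each C, including those in ring-closure positions and inside branches).
Carbon count: 9.

9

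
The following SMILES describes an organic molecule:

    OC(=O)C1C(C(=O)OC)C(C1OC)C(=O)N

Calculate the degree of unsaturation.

4

Degree of unsaturation = (number of rings) + (number of π bonds).
Ring closures in the SMILES: 1.
π bonds: 3 double bonds (each 1 DoU) → 3 DoU from unsaturation.
Total DoU = 1 + 3 = 4.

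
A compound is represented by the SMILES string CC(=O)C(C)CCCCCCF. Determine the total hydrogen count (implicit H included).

Walk through each heavy atom and fill implicit hydrogens from standard valence (C 4, N 3, O 2, S 2, halogen 1):
  atom 1: C, bond orders sum to 1 (valence 4) → 3 H
  atom 2: C, bond orders sum to 4 (valence 4) → 0 H
  atom 3: O, bond orders sum to 2 (valence 2) → 0 H
  atom 4: C, bond orders sum to 3 (valence 4) → 1 H
  atom 5: C, bond orders sum to 1 (valence 4) → 3 H
  atom 6: C, bond orders sum to 2 (valence 4) → 2 H
  atom 7: C, bond orders sum to 2 (valence 4) → 2 H
  atom 8: C, bond orders sum to 2 (valence 4) → 2 H
  atom 9: C, bond orders sum to 2 (valence 4) → 2 H
  atom 10: C, bond orders sum to 2 (valence 4) → 2 H
  atom 11: C, bond orders sum to 2 (valence 4) → 2 H
  atom 12: F (halogen, monovalent) → 0 H
Total hydrogens: 19.

19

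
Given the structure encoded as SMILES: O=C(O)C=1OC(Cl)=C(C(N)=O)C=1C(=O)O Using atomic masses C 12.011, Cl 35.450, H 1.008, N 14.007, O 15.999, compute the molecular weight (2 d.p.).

233.56 g/mol

First, the molecular formula is C7H4ClNO6 (counting implicit H from valence).
  C: 7 × 12.011 = 84.077
  Cl: 1 × 35.450 = 35.450
  H: 4 × 1.008 = 4.032
  N: 1 × 14.007 = 14.007
  O: 6 × 15.999 = 95.994
Sum: 7×12.011 + 1×35.450 + 4×1.008 + 1×14.007 + 6×15.999 = 233.560 → 233.56 g/mol.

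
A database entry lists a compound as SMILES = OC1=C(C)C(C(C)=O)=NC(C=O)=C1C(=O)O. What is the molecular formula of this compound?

C10H9NO5

Walk through each heavy atom and fill implicit hydrogens from standard valence (C 4, N 3, O 2, S 2, halogen 1):
  atom 1: O, bond orders sum to 1 (valence 2) → 1 H
  atom 2: C, bond orders sum to 4 (valence 4) → 0 H
  atom 3: C, bond orders sum to 4 (valence 4) → 0 H
  atom 4: C, bond orders sum to 1 (valence 4) → 3 H
  atom 5: C, bond orders sum to 4 (valence 4) → 0 H
  atom 6: C, bond orders sum to 4 (valence 4) → 0 H
  atom 7: C, bond orders sum to 1 (valence 4) → 3 H
  atom 8: O, bond orders sum to 2 (valence 2) → 0 H
  atom 9: N, bond orders sum to 3 (valence 3) → 0 H
  atom 10: C, bond orders sum to 4 (valence 4) → 0 H
  atom 11: C, bond orders sum to 3 (valence 4) → 1 H
  atom 12: O, bond orders sum to 2 (valence 2) → 0 H
  atom 13: C, bond orders sum to 4 (valence 4) → 0 H
  atom 14: C, bond orders sum to 4 (valence 4) → 0 H
  atom 15: O, bond orders sum to 2 (valence 2) → 0 H
  atom 16: O, bond orders sum to 1 (valence 2) → 1 H
Totals → C:10, H:9, N:1, O:5.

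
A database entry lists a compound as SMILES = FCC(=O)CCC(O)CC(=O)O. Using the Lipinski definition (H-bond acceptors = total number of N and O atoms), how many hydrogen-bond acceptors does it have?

N atoms: 0; O atoms: 4.
Lipinski HBA = 0 + 4 = 4.

4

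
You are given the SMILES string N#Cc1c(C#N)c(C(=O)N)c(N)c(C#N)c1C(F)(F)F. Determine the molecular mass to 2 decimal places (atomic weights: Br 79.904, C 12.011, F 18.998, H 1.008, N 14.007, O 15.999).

279.18 g/mol

First, the molecular formula is C11H4F3N5O (counting implicit H from valence).
  C: 11 × 12.011 = 132.121
  F: 3 × 18.998 = 56.994
  H: 4 × 1.008 = 4.032
  N: 5 × 14.007 = 70.035
  O: 1 × 15.999 = 15.999
Sum: 11×12.011 + 3×18.998 + 4×1.008 + 5×14.007 + 1×15.999 = 279.181 → 279.18 g/mol.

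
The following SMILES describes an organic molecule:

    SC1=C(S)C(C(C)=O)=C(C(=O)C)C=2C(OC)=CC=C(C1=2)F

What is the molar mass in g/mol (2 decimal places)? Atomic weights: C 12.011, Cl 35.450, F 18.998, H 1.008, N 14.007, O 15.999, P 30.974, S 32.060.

324.38 g/mol

First, the molecular formula is C15H13FO3S2 (counting implicit H from valence).
  C: 15 × 12.011 = 180.165
  F: 1 × 18.998 = 18.998
  H: 13 × 1.008 = 13.104
  O: 3 × 15.999 = 47.997
  S: 2 × 32.060 = 64.120
Sum: 15×12.011 + 1×18.998 + 13×1.008 + 3×15.999 + 2×32.060 = 324.384 → 324.38 g/mol.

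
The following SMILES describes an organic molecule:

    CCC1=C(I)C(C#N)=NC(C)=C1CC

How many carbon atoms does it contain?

Count every carbon token in the SMILES (each C, including those in ring-closure positions and inside branches).
Carbon count: 11.

11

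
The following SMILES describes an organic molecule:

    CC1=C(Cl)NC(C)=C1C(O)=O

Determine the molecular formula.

Walk through each heavy atom and fill implicit hydrogens from standard valence (C 4, N 3, O 2, S 2, halogen 1):
  atom 1: C, bond orders sum to 1 (valence 4) → 3 H
  atom 2: C, bond orders sum to 4 (valence 4) → 0 H
  atom 3: C, bond orders sum to 4 (valence 4) → 0 H
  atom 4: Cl (halogen, monovalent) → 0 H
  atom 5: N, bond orders sum to 2 (valence 3) → 1 H
  atom 6: C, bond orders sum to 4 (valence 4) → 0 H
  atom 7: C, bond orders sum to 1 (valence 4) → 3 H
  atom 8: C, bond orders sum to 4 (valence 4) → 0 H
  atom 9: C, bond orders sum to 4 (valence 4) → 0 H
  atom 10: O, bond orders sum to 1 (valence 2) → 1 H
  atom 11: O, bond orders sum to 2 (valence 2) → 0 H
Totals → C:7, H:8, Cl:1, N:1, O:2.

C7H8ClNO2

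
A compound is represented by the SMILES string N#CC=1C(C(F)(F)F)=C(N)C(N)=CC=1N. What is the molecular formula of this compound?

C8H7F3N4

Walk through each heavy atom and fill implicit hydrogens from standard valence (C 4, N 3, O 2, S 2, halogen 1):
  atom 1: N, bond orders sum to 3 (valence 3) → 0 H
  atom 2: C, bond orders sum to 4 (valence 4) → 0 H
  atom 3: C, bond orders sum to 4 (valence 4) → 0 H
  atom 4: C, bond orders sum to 4 (valence 4) → 0 H
  atom 5: C, bond orders sum to 4 (valence 4) → 0 H
  atom 6: F (halogen, monovalent) → 0 H
  atom 7: F (halogen, monovalent) → 0 H
  atom 8: F (halogen, monovalent) → 0 H
  atom 9: C, bond orders sum to 4 (valence 4) → 0 H
  atom 10: N, bond orders sum to 1 (valence 3) → 2 H
  atom 11: C, bond orders sum to 4 (valence 4) → 0 H
  atom 12: N, bond orders sum to 1 (valence 3) → 2 H
  atom 13: C, bond orders sum to 3 (valence 4) → 1 H
  atom 14: C, bond orders sum to 4 (valence 4) → 0 H
  atom 15: N, bond orders sum to 1 (valence 3) → 2 H
Totals → C:8, H:7, F:3, N:4.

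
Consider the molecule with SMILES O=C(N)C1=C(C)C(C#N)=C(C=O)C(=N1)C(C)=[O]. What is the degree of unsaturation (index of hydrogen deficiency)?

9

Molecular formula: C11H9N3O3.
DoU = (2C + 2 + N − H − X) / 2, where X is the halogen count and O/S are ignored.
    = (2·11 + 2 + 3 − 9 − 0) / 2 = 18 / 2 = 9.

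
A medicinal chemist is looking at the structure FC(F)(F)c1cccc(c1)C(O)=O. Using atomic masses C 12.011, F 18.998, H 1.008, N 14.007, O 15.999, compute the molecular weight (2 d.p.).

190.12 g/mol

First, the molecular formula is C8H5F3O2 (counting implicit H from valence).
  C: 8 × 12.011 = 96.088
  F: 3 × 18.998 = 56.994
  H: 5 × 1.008 = 5.040
  O: 2 × 15.999 = 31.998
Sum: 8×12.011 + 3×18.998 + 5×1.008 + 2×15.999 = 190.120 → 190.12 g/mol.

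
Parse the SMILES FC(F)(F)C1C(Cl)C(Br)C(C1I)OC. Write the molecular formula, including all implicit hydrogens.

C7H8BrClF3IO

Walk through each heavy atom and fill implicit hydrogens from standard valence (C 4, N 3, O 2, S 2, halogen 1):
  atom 1: F (halogen, monovalent) → 0 H
  atom 2: C, bond orders sum to 4 (valence 4) → 0 H
  atom 3: F (halogen, monovalent) → 0 H
  atom 4: F (halogen, monovalent) → 0 H
  atom 5: C, bond orders sum to 3 (valence 4) → 1 H
  atom 6: C, bond orders sum to 3 (valence 4) → 1 H
  atom 7: Cl (halogen, monovalent) → 0 H
  atom 8: C, bond orders sum to 3 (valence 4) → 1 H
  atom 9: Br (halogen, monovalent) → 0 H
  atom 10: C, bond orders sum to 3 (valence 4) → 1 H
  atom 11: C, bond orders sum to 3 (valence 4) → 1 H
  atom 12: I (halogen, monovalent) → 0 H
  atom 13: O, bond orders sum to 2 (valence 2) → 0 H
  atom 14: C, bond orders sum to 1 (valence 4) → 3 H
Totals → C:7, H:8, Br:1, Cl:1, F:3, I:1, O:1.
In Hill order: C7H8BrClF3IO.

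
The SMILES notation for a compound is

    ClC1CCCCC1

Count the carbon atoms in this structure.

6

Count every carbon token in the SMILES (each C, including those in ring-closure positions and inside branches).
Carbon count: 6.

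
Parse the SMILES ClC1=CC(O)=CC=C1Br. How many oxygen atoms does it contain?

1

Scan the SMILES for O atoms (remember two-letter symbols like Cl and Br are single atoms).
Oxygen count: 1.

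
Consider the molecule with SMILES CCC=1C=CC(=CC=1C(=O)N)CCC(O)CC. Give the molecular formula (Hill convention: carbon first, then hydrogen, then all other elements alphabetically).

C14H21NO2

Walk through each heavy atom and fill implicit hydrogens from standard valence (C 4, N 3, O 2, S 2, halogen 1):
  atom 1: C, bond orders sum to 1 (valence 4) → 3 H
  atom 2: C, bond orders sum to 2 (valence 4) → 2 H
  atom 3: C, bond orders sum to 4 (valence 4) → 0 H
  atom 4: C, bond orders sum to 3 (valence 4) → 1 H
  atom 5: C, bond orders sum to 3 (valence 4) → 1 H
  atom 6: C, bond orders sum to 4 (valence 4) → 0 H
  atom 7: C, bond orders sum to 3 (valence 4) → 1 H
  atom 8: C, bond orders sum to 4 (valence 4) → 0 H
  atom 9: C, bond orders sum to 4 (valence 4) → 0 H
  atom 10: O, bond orders sum to 2 (valence 2) → 0 H
  atom 11: N, bond orders sum to 1 (valence 3) → 2 H
  atom 12: C, bond orders sum to 2 (valence 4) → 2 H
  atom 13: C, bond orders sum to 2 (valence 4) → 2 H
  atom 14: C, bond orders sum to 3 (valence 4) → 1 H
  atom 15: O, bond orders sum to 1 (valence 2) → 1 H
  atom 16: C, bond orders sum to 2 (valence 4) → 2 H
  atom 17: C, bond orders sum to 1 (valence 4) → 3 H
Totals → C:14, H:21, N:1, O:2.
In Hill order: C14H21NO2.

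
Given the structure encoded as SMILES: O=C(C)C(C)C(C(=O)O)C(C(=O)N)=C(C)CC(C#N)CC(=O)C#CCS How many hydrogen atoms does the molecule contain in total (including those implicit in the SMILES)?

22

Walk through each heavy atom and fill implicit hydrogens from standard valence (C 4, N 3, O 2, S 2, halogen 1):
  atom 1: O, bond orders sum to 2 (valence 2) → 0 H
  atom 2: C, bond orders sum to 4 (valence 4) → 0 H
  atom 3: C, bond orders sum to 1 (valence 4) → 3 H
  atom 4: C, bond orders sum to 3 (valence 4) → 1 H
  atom 5: C, bond orders sum to 1 (valence 4) → 3 H
  atom 6: C, bond orders sum to 3 (valence 4) → 1 H
  atom 7: C, bond orders sum to 4 (valence 4) → 0 H
  atom 8: O, bond orders sum to 2 (valence 2) → 0 H
  atom 9: O, bond orders sum to 1 (valence 2) → 1 H
  atom 10: C, bond orders sum to 4 (valence 4) → 0 H
  atom 11: C, bond orders sum to 4 (valence 4) → 0 H
  atom 12: O, bond orders sum to 2 (valence 2) → 0 H
  atom 13: N, bond orders sum to 1 (valence 3) → 2 H
  atom 14: C, bond orders sum to 4 (valence 4) → 0 H
  atom 15: C, bond orders sum to 1 (valence 4) → 3 H
  atom 16: C, bond orders sum to 2 (valence 4) → 2 H
  atom 17: C, bond orders sum to 3 (valence 4) → 1 H
  atom 18: C, bond orders sum to 4 (valence 4) → 0 H
  atom 19: N, bond orders sum to 3 (valence 3) → 0 H
  atom 20: C, bond orders sum to 2 (valence 4) → 2 H
  atom 21: C, bond orders sum to 4 (valence 4) → 0 H
  atom 22: O, bond orders sum to 2 (valence 2) → 0 H
  atom 23: C, bond orders sum to 4 (valence 4) → 0 H
  atom 24: C, bond orders sum to 4 (valence 4) → 0 H
  atom 25: C, bond orders sum to 2 (valence 4) → 2 H
  atom 26: S, bond orders sum to 1 (valence 2) → 1 H
Total hydrogens: 22.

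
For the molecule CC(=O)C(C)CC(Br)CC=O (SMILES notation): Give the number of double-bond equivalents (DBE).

Molecular formula: C8H13BrO2.
DoU = (2C + 2 + N − H − X) / 2, where X is the halogen count and O/S are ignored.
    = (2·8 + 2 + 0 − 13 − 1) / 2 = 4 / 2 = 2.

2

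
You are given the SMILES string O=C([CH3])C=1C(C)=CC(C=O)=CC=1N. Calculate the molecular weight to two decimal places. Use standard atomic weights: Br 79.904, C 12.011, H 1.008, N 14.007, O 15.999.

First, the molecular formula is C10H11NO2 (counting implicit H from valence).
  C: 10 × 12.011 = 120.110
  H: 11 × 1.008 = 11.088
  N: 1 × 14.007 = 14.007
  O: 2 × 15.999 = 31.998
Sum: 10×12.011 + 11×1.008 + 1×14.007 + 2×15.999 = 177.203 → 177.20 g/mol.

177.20 g/mol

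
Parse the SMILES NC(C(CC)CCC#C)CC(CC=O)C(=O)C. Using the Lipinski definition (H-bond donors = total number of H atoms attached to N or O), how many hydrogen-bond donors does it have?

Donors: find every N or O and count the H atoms it carries.
  atom 1 (N): bond orders sum to 1 → 2 H
  atom 14 (O): bond orders sum to 2 → 0 H
  atom 16 (O): bond orders sum to 2 → 0 H
Lipinski HBD = 2.

2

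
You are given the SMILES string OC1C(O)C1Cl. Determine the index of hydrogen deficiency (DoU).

1

Degree of unsaturation = (number of rings) + (number of π bonds).
Ring closures in the SMILES: 1.
π bonds: none → 0 DoU from unsaturation.
Total DoU = 1 + 0 = 1.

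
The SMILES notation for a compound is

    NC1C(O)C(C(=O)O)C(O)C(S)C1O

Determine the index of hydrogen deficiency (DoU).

Degree of unsaturation = (number of rings) + (number of π bonds).
Ring closures in the SMILES: 1.
π bonds: 1 double bond (each 1 DoU) → 1 DoU from unsaturation.
Total DoU = 1 + 1 = 2.

2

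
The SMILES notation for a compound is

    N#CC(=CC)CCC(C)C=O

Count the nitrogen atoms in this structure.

Scan the SMILES for N atoms (remember two-letter symbols like Cl and Br are single atoms).
Nitrogen count: 1.

1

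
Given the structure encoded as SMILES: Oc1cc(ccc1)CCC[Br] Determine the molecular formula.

C9H11BrO

Walk through each heavy atom and fill implicit hydrogens from standard valence (C 4, N 3, O 2, S 2, halogen 1); for lowercase aromatic atoms, an aromatic c carries 1 H when it has two neighbours and 0 H with three, and aromatic n carries 0 H:
  atom 1: O, bond orders sum to 1 (valence 2) → 1 H
  atom 2: aromatic c, 3 neighbours → 0 H
  atom 3: aromatic c, 2 neighbours → 1 H
  atom 4: aromatic c, 3 neighbours → 0 H
  atom 5: aromatic c, 2 neighbours → 1 H
  atom 6: aromatic c, 2 neighbours → 1 H
  atom 7: aromatic c, 2 neighbours → 1 H
  atom 8: C, bond orders sum to 2 (valence 4) → 2 H
  atom 9: C, bond orders sum to 2 (valence 4) → 2 H
  atom 10: C, bond orders sum to 2 (valence 4) → 2 H
  atom 11: Br with explicit H count 0
Totals → C:9, H:11, Br:1, O:1.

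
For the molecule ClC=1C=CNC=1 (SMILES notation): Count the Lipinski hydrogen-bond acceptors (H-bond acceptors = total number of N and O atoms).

N atoms: 1; O atoms: 0.
Lipinski HBA = 1 + 0 = 1.

1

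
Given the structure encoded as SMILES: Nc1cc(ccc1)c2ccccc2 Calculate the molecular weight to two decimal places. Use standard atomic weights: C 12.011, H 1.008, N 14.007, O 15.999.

169.23 g/mol

First, the molecular formula is C12H11N (counting implicit H from valence).
  C: 12 × 12.011 = 144.132
  H: 11 × 1.008 = 11.088
  N: 1 × 14.007 = 14.007
Sum: 12×12.011 + 11×1.008 + 1×14.007 = 169.227 → 169.23 g/mol.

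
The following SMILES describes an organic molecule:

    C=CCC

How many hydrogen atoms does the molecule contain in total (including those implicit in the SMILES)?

Walk through each heavy atom and fill implicit hydrogens from standard valence (C 4, N 3, O 2, S 2, halogen 1):
  atom 1: C, bond orders sum to 2 (valence 4) → 2 H
  atom 2: C, bond orders sum to 3 (valence 4) → 1 H
  atom 3: C, bond orders sum to 2 (valence 4) → 2 H
  atom 4: C, bond orders sum to 1 (valence 4) → 3 H
Total hydrogens: 8.

8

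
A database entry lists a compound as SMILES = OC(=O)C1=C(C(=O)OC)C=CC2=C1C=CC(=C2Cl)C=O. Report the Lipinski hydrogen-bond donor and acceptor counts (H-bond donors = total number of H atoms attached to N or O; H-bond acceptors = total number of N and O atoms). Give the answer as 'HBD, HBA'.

1, 5

Donors: find every N or O and count the H atoms it carries.
  atom 1 (O): bond orders sum to 1 → 1 H
  atom 3 (O): bond orders sum to 2 → 0 H
  atom 7 (O): bond orders sum to 2 → 0 H
  atom 8 (O): bond orders sum to 2 → 0 H
  atom 20 (O): bond orders sum to 2 → 0 H
Lipinski HBD = 1.
Acceptors: N atoms = 0, O atoms = 5 → HBA = 5.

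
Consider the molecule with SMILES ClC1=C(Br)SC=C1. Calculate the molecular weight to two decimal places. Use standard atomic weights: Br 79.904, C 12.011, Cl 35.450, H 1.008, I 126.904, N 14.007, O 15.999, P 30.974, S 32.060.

First, the molecular formula is C4H2BrClS (counting implicit H from valence).
  Br: 1 × 79.904 = 79.904
  C: 4 × 12.011 = 48.044
  Cl: 1 × 35.450 = 35.450
  H: 2 × 1.008 = 2.016
  S: 1 × 32.060 = 32.060
Sum: 1×79.904 + 4×12.011 + 1×35.450 + 2×1.008 + 1×32.060 = 197.474 → 197.47 g/mol.

197.47 g/mol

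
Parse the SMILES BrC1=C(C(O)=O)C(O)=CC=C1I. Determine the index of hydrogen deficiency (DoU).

Degree of unsaturation = (number of rings) + (number of π bonds).
Ring closures in the SMILES: 1.
π bonds: 4 double bonds (each 1 DoU) → 4 DoU from unsaturation.
Total DoU = 1 + 4 = 5.

5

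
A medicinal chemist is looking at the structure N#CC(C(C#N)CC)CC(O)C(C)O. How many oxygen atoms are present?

Scan the SMILES for O atoms (remember two-letter symbols like Cl and Br are single atoms).
Oxygen count: 2.

2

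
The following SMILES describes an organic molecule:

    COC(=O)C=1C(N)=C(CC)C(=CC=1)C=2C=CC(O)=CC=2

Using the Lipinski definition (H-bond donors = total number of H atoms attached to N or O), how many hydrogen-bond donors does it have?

Donors: find every N or O and count the H atoms it carries.
  atom 2 (O): bond orders sum to 2 → 0 H
  atom 4 (O): bond orders sum to 2 → 0 H
  atom 7 (N): bond orders sum to 1 → 2 H
  atom 18 (O): bond orders sum to 1 → 1 H
Lipinski HBD = 3.

3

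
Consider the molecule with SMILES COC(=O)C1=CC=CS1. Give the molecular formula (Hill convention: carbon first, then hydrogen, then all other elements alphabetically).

Walk through each heavy atom and fill implicit hydrogens from standard valence (C 4, N 3, O 2, S 2, halogen 1):
  atom 1: C, bond orders sum to 1 (valence 4) → 3 H
  atom 2: O, bond orders sum to 2 (valence 2) → 0 H
  atom 3: C, bond orders sum to 4 (valence 4) → 0 H
  atom 4: O, bond orders sum to 2 (valence 2) → 0 H
  atom 5: C, bond orders sum to 4 (valence 4) → 0 H
  atom 6: C, bond orders sum to 3 (valence 4) → 1 H
  atom 7: C, bond orders sum to 3 (valence 4) → 1 H
  atom 8: C, bond orders sum to 3 (valence 4) → 1 H
  atom 9: S, bond orders sum to 2 (valence 2) → 0 H
Totals → C:6, H:6, O:2, S:1.
In Hill order: C6H6O2S.

C6H6O2S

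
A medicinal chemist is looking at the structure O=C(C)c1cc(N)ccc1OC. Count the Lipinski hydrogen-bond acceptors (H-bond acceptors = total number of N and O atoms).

3

N atoms: 1; O atoms: 2.
Lipinski HBA = 1 + 2 = 3.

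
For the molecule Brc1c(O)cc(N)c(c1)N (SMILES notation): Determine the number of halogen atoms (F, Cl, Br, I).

Halogen atoms appear at heavy-atom position 1 (1×Br).
Other groups present: 1 hydroxyl, 2 primary amine.
Halogen count: 1.

1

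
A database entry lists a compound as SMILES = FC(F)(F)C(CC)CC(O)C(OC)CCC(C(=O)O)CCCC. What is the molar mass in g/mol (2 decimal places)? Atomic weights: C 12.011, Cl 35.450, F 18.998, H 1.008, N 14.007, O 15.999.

342.40 g/mol

First, the molecular formula is C16H29F3O4 (counting implicit H from valence).
  C: 16 × 12.011 = 192.176
  F: 3 × 18.998 = 56.994
  H: 29 × 1.008 = 29.232
  O: 4 × 15.999 = 63.996
Sum: 16×12.011 + 3×18.998 + 29×1.008 + 4×15.999 = 342.398 → 342.40 g/mol.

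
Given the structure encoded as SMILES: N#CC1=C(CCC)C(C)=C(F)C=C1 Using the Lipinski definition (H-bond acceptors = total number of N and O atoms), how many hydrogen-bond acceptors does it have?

1

N atoms: 1; O atoms: 0.
Lipinski HBA = 1 + 0 = 1.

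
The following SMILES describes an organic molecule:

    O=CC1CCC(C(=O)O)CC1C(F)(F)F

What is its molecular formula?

C9H11F3O3

Walk through each heavy atom and fill implicit hydrogens from standard valence (C 4, N 3, O 2, S 2, halogen 1):
  atom 1: O, bond orders sum to 2 (valence 2) → 0 H
  atom 2: C, bond orders sum to 3 (valence 4) → 1 H
  atom 3: C, bond orders sum to 3 (valence 4) → 1 H
  atom 4: C, bond orders sum to 2 (valence 4) → 2 H
  atom 5: C, bond orders sum to 2 (valence 4) → 2 H
  atom 6: C, bond orders sum to 3 (valence 4) → 1 H
  atom 7: C, bond orders sum to 4 (valence 4) → 0 H
  atom 8: O, bond orders sum to 2 (valence 2) → 0 H
  atom 9: O, bond orders sum to 1 (valence 2) → 1 H
  atom 10: C, bond orders sum to 2 (valence 4) → 2 H
  atom 11: C, bond orders sum to 3 (valence 4) → 1 H
  atom 12: C, bond orders sum to 4 (valence 4) → 0 H
  atom 13: F (halogen, monovalent) → 0 H
  atom 14: F (halogen, monovalent) → 0 H
  atom 15: F (halogen, monovalent) → 0 H
Totals → C:9, H:11, F:3, O:3.
In Hill order: C9H11F3O3.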